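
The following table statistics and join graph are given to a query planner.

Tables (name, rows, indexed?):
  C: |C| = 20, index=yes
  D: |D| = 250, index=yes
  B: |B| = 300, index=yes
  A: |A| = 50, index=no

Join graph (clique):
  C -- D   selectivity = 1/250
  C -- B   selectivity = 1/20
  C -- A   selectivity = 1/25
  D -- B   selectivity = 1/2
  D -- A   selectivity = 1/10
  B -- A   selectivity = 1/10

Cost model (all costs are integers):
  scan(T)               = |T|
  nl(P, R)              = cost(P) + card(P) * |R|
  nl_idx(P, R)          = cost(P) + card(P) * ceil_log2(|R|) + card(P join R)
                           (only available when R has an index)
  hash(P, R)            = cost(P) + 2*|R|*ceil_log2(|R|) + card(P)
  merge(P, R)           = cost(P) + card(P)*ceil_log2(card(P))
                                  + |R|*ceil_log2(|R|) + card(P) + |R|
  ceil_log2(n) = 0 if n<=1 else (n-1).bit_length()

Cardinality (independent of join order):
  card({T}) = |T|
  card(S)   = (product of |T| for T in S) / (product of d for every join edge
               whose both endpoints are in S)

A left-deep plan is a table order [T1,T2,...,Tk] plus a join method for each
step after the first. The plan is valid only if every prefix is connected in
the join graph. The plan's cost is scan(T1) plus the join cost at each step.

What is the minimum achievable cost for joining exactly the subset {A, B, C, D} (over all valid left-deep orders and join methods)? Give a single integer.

663

Selinger DP over subsets of {A,B,C,D}:
  {C}: scan cost=20, card=20
  {D}: scan cost=250, card=250
  {B}: scan cost=300, card=300
  {A}: scan cost=50, card=50
  {CD}: card=20; try (D,nl_idx)→200, (C,hash)→700, (C,nl_idx)→1520, (D,merge)→2390, (C,merge)→2620, (D,hash)→4040 …(+2); best=200 via (D,nl_idx)
  {BC}: card=300; try (B,nl_idx)→500, (C,hash)→800, (C,nl_idx)→2100, (B,merge)→3140, (C,merge)→3420, (B,hash)→5440 …(+2); best=500 via (B,nl_idx)
  {AC}: card=40; try (C,hash)→300, (C,nl_idx)→340, (A,merge)→490, (C,merge)→520, (A,hash)→640, (A,nl)→1020 …(+1); best=300 via (C,hash)
  {BD}: card=37500; try (D,hash)→4600, (B,merge)→5500, (D,merge)→5550, (B,hash)→5900, (B,nl_idx)→40000, (D,nl_idx)→40200 …(+2); best=4600 via (D,hash)
  {AD}: card=1250; try (A,hash)→1100, (D,nl_idx)→1700, (D,merge)→2650, (A,merge)→2850, (D,hash)→4100, (D,nl)→12550 …(+1); best=1100 via (A,hash)
  {AB}: card=1500; try (A,hash)→1200, (B,nl_idx)→2000, (B,merge)→3400, (A,merge)→3650, (B,hash)→5500, (B,nl)→15050 …(+1); best=1200 via (A,hash)
  {BCD}: card=150; try (B,nl_idx)→530, (D,nl_idx)→3050, (B,merge)→3320, (D,hash)→4800, (B,hash)→5620, (D,merge)→5750 …(+6); best=530 via (B,nl_idx)
  {ACD}: card=4; try (D,nl_idx)→624, (A,merge)→670, (A,hash)→820, (A,nl)→1200, (C,hash)→2550, (D,merge)→2830 …(+5); best=624 via (D,nl_idx)
  {ABC}: card=60; try (B,nl_idx)→720, (A,hash)→1400, (C,hash)→2900, (B,merge)→3580, (A,merge)→3850, (B,hash)→5740 …(+5); best=720 via (B,nl_idx)
  {ABD}: card=18750; try (D,hash)→6700, (B,hash)→7750, (B,merge)→19100, (D,merge)→21450, (B,nl_idx)→31100, (D,nl_idx)→31950 …(+5); best=6700 via (D,hash)
  {ABCD}: card=3; try (B,nl_idx)→663, (D,nl_idx)→1203, (A,hash)→1280, (B,nl)→1824, (A,merge)→2230, (D,merge)→3390 …(+9); best=663 via (B,nl_idx)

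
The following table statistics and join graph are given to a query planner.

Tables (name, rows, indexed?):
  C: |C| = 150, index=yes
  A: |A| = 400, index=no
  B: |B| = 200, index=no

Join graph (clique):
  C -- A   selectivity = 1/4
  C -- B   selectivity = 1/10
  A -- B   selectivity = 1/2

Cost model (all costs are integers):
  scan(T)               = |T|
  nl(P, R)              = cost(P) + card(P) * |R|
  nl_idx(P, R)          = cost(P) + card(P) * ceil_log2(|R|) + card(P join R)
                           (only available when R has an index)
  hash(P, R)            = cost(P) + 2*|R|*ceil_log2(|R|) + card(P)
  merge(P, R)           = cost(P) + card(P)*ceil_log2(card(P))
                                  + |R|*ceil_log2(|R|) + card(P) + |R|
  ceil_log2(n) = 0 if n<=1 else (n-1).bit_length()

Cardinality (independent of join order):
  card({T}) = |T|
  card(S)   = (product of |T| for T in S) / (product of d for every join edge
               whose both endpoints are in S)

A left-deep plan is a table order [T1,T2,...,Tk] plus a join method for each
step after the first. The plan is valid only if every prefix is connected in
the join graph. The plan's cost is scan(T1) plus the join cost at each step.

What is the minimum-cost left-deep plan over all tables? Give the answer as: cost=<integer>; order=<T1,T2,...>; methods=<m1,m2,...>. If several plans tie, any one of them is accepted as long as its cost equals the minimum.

Selinger DP (subsets sized 1..n):
  {C}: scan cost=150, card=150
  {A}: scan cost=400, card=400
  {B}: scan cost=200, card=200
  {AC}: card=15000; try (C,hash)→3200, (A,merge)→5500, (C,merge)→5750, (A,hash)→7500, (C,nl_idx)→18600, (A,nl)→60150 …(+1); best=3200 via (C,hash)
  {BC}: card=3000; try (C,hash)→2800, (B,merge)→3300, (C,merge)→3350, (B,hash)→3500, (C,nl_idx)→4800, (B,nl)→30150 …(+1); best=2800 via (C,hash)
  {AB}: card=40000; try (B,hash)→4000, (A,merge)→6000, (B,merge)→6200, (A,hash)→7600, (A,nl)→80200, (B,nl)→80400; best=4000 via (B,hash)
  {ABC}: card=150000; try (A,hash)→13000, (B,hash)→21400, (A,merge)→45800, (C,hash)→46400, (B,merge)→230000, (C,nl_idx)→474000 …(+4); best=13000 via (A,hash)

cost=13000; order=B,C,A; methods=hash,hash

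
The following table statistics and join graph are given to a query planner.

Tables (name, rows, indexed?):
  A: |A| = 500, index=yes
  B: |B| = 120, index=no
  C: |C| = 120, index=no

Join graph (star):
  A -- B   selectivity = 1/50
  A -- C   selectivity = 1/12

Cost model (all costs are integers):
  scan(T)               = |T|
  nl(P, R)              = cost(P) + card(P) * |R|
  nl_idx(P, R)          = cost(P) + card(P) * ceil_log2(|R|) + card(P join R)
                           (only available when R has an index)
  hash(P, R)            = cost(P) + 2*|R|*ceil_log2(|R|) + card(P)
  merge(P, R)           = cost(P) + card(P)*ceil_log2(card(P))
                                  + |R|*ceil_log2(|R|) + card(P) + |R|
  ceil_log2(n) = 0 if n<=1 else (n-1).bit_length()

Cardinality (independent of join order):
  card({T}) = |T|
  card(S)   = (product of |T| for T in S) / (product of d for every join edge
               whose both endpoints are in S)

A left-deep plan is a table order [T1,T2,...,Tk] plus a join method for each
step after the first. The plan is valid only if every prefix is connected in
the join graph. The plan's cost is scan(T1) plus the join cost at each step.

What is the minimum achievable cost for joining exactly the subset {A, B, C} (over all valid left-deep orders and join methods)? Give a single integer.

Selinger DP over subsets of {A,B,C}:
  {A}: scan cost=500, card=500
  {B}: scan cost=120, card=120
  {C}: scan cost=120, card=120
  {AB}: card=1200; try (A,nl_idx)→2400, (B,hash)→2680, (A,merge)→6080, (B,merge)→6460, (A,hash)→9240, (A,nl)→60120 …(+1); best=2400 via (A,nl_idx)
  {AC}: card=5000; try (C,hash)→2680, (A,merge)→6080, (A,nl_idx)→6200, (C,merge)→6460, (A,hash)→9240, (A,nl)→60120 …(+1); best=2680 via (C,hash)
  {ABC}: card=12000; try (C,hash)→5280, (B,hash)→9360, (C,merge)→17760, (B,merge)→73640, (C,nl)→146400, (B,nl)→602680; best=5280 via (C,hash)

5280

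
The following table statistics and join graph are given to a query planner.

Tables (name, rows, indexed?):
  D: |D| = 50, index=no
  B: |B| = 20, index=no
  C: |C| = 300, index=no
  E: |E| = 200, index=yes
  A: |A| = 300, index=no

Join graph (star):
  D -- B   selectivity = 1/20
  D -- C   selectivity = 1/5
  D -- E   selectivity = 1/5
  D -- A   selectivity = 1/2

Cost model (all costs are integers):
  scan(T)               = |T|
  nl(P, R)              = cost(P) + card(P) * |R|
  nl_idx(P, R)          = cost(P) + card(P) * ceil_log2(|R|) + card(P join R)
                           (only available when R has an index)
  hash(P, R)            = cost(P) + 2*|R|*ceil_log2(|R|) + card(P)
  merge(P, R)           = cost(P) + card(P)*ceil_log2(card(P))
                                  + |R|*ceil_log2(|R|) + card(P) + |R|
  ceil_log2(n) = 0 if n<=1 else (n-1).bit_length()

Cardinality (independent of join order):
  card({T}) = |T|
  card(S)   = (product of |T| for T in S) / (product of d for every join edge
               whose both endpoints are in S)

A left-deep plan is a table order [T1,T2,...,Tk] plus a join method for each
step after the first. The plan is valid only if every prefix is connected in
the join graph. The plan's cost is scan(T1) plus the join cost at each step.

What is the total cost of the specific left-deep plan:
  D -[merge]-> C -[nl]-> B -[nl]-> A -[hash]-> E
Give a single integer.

step 1: scan D: cost=50, card=50
step 2: join C via merge
    card(P join C) = 50*300/(5) = 3000
    cost = 50 + 50*6 + 300*9 + 50 + 300 = 3400
step 3: join B via nl
    card(P join B) = 3000*20/(20) = 3000
    cost = 3400 + 3000*20 = 63400
step 4: join A via nl
    card(P join A) = 3000*300/(2) = 450000
    cost = 63400 + 3000*300 = 963400
step 5: join E via hash
    card(P join E) = 450000*200/(5) = 18000000
    cost = 963400 + 2*200*8 + 450000 = 1416600

1416600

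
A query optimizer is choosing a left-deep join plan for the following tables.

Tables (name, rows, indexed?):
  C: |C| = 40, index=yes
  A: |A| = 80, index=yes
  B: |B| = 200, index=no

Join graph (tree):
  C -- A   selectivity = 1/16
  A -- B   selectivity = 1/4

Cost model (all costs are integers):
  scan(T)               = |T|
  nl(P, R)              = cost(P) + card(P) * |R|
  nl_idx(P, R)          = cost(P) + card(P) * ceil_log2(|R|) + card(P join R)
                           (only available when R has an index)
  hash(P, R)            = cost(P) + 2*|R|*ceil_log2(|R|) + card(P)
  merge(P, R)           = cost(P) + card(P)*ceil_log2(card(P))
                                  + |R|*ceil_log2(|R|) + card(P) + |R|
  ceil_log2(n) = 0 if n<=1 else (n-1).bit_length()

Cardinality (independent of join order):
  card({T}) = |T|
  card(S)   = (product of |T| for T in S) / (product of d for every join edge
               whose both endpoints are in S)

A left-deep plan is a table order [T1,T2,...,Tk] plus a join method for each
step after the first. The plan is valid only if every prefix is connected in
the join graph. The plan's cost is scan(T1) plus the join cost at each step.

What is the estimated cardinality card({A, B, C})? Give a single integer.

10000

Tables in S: A(80), B(200), C(40)
Edges inside S: C-A(d=16), A-B(d=4)
numerator = 80 * 200 * 40 = 640000
denominator = 16 * 4 = 64
card(S) = 640000 / 64 = 10000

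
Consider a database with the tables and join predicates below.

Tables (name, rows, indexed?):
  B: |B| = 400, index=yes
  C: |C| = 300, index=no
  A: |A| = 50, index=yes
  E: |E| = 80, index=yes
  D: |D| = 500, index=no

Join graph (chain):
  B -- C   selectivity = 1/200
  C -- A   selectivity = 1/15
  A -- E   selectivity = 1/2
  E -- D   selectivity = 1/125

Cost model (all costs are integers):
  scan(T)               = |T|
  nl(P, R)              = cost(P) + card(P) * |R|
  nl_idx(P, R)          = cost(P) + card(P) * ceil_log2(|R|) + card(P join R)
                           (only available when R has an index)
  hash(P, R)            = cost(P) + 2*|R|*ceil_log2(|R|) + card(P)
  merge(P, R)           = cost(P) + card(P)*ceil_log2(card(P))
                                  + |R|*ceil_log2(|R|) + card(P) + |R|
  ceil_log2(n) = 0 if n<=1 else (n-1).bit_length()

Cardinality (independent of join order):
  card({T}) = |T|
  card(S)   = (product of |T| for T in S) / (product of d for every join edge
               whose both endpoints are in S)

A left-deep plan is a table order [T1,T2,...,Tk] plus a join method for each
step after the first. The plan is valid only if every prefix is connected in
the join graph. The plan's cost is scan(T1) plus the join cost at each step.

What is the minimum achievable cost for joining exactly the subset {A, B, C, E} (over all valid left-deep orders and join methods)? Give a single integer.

7920

Selinger DP over subsets of {A,B,C,E}:
  {B}: scan cost=400, card=400
  {C}: scan cost=300, card=300
  {A}: scan cost=50, card=50
  {E}: scan cost=80, card=80
  {BC}: card=600; try (B,nl_idx)→3600, (C,hash)→6200, (B,merge)→7300, (C,merge)→7400, (B,hash)→7800, (B,nl)→120300 …(+1); best=3600 via (B,nl_idx)
  {AC}: card=1000; try (A,hash)→1200, (A,nl_idx)→3100, (C,merge)→3400, (A,merge)→3650, (C,hash)→5500, (C,nl)→15050 …(+1); best=1200 via (A,hash)
  {AE}: card=2000; try (A,hash)→760, (E,merge)→1040, (A,merge)→1070, (E,hash)→1220, (E,nl_idx)→2400, (A,nl_idx)→2560 …(+2); best=760 via (A,hash)
  {ABC}: card=2000; try (A,hash)→4800, (A,nl_idx)→9200, (B,hash)→9400, (A,merge)→10550, (B,nl_idx)→12200, (B,merge)→16200 …(+2); best=4800 via (A,hash)
  {ACE}: card=40000; try (E,hash)→3320, (C,hash)→8160, (E,merge)→12840, (C,merge)→27760, (E,nl_idx)→48200, (E,nl)→81200 …(+1); best=3320 via (E,hash)
  {ABCE}: card=80000; try (E,hash)→7920, (E,merge)→29440, (B,hash)→50520, (E,nl_idx)→98800, (E,nl)→164800, (B,nl_idx)→443320 …(+2); best=7920 via (E,hash)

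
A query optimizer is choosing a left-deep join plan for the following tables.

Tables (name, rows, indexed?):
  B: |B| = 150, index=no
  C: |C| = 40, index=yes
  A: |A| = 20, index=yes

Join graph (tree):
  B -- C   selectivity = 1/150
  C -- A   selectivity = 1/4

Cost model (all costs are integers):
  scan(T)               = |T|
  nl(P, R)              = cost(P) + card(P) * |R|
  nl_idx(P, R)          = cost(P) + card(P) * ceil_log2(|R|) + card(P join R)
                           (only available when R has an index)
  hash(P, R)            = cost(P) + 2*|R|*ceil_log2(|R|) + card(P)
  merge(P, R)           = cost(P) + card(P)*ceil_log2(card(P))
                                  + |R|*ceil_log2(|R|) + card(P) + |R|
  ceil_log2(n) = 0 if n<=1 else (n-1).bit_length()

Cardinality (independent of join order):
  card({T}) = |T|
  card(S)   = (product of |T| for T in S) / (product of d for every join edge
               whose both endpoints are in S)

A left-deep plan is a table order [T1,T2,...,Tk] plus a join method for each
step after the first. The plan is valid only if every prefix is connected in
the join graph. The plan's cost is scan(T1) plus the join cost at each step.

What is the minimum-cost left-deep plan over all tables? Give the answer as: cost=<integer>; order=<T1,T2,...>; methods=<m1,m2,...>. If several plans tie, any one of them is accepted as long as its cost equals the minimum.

Selinger DP (subsets sized 1..n):
  {B}: scan cost=150, card=150
  {C}: scan cost=40, card=40
  {A}: scan cost=20, card=20
  {BC}: card=40; try (C,hash)→780, (C,nl_idx)→1090, (B,merge)→1670, (C,merge)→1780, (B,hash)→2480, (B,nl)→6040 …(+1); best=780 via (C,hash)
  {AC}: card=200; try (A,hash)→280, (C,nl_idx)→340, (C,merge)→420, (A,merge)→440, (A,nl_idx)→440, (C,hash)→520 …(+2); best=280 via (A,hash)
  {ABC}: card=200; try (A,hash)→1020, (A,merge)→1180, (A,nl_idx)→1180, (A,nl)→1580, (B,hash)→2880, (B,merge)→3430 …(+1); best=1020 via (A,hash)

cost=1020; order=B,C,A; methods=hash,hash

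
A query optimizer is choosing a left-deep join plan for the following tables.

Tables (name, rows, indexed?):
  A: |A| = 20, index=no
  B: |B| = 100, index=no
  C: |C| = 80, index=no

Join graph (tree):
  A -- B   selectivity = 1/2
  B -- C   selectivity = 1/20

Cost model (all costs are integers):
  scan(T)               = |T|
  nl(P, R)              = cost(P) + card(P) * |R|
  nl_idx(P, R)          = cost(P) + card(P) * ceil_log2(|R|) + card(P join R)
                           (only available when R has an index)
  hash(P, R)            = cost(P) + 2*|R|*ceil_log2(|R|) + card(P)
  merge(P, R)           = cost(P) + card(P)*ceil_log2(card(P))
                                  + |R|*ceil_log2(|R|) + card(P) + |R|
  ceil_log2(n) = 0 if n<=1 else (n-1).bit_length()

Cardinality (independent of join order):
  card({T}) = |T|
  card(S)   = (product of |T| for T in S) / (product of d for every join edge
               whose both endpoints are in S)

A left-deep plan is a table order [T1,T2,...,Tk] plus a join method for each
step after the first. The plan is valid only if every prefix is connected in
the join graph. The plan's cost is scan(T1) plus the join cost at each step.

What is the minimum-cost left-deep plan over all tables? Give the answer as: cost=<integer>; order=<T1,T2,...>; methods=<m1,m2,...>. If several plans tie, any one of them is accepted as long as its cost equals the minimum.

cost=1920; order=B,C,A; methods=hash,hash

Selinger DP (subsets sized 1..n):
  {A}: scan cost=20, card=20
  {B}: scan cost=100, card=100
  {C}: scan cost=80, card=80
  {AB}: card=1000; try (A,hash)→400, (B,merge)→940, (A,merge)→1020, (B,hash)→1440, (B,nl)→2020, (A,nl)→2100; best=400 via (A,hash)
  {BC}: card=400; try (C,hash)→1320, (B,merge)→1520, (C,merge)→1540, (B,hash)→1560, (B,nl)→8080, (C,nl)→8100; best=1320 via (C,hash)
  {ABC}: card=4000; try (A,hash)→1920, (C,hash)→2520, (A,merge)→5440, (A,nl)→9320, (C,merge)→12040, (C,nl)→80400; best=1920 via (A,hash)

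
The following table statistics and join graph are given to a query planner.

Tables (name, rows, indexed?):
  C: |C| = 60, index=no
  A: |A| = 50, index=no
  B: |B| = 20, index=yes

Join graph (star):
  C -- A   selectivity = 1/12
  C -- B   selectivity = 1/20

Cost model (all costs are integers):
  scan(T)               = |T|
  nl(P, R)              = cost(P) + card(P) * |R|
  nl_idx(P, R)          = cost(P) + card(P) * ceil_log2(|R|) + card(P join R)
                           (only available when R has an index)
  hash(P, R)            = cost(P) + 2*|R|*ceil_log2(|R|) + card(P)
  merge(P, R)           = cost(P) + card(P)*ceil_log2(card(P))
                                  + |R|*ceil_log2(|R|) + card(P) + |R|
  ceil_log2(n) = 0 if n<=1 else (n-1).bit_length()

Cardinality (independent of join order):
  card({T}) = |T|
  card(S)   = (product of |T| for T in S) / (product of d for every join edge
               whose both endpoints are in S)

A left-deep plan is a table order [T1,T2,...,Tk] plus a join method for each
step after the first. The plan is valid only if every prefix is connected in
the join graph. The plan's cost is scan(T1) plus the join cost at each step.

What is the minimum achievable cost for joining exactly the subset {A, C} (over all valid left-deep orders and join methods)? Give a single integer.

720

Selinger DP over subsets of {A,C}:
  {C}: scan cost=60, card=60
  {A}: scan cost=50, card=50
  {AC}: card=250; try (A,hash)→720, (C,hash)→820, (C,merge)→820, (A,merge)→830, (C,nl)→3050, (A,nl)→3060; best=720 via (A,hash)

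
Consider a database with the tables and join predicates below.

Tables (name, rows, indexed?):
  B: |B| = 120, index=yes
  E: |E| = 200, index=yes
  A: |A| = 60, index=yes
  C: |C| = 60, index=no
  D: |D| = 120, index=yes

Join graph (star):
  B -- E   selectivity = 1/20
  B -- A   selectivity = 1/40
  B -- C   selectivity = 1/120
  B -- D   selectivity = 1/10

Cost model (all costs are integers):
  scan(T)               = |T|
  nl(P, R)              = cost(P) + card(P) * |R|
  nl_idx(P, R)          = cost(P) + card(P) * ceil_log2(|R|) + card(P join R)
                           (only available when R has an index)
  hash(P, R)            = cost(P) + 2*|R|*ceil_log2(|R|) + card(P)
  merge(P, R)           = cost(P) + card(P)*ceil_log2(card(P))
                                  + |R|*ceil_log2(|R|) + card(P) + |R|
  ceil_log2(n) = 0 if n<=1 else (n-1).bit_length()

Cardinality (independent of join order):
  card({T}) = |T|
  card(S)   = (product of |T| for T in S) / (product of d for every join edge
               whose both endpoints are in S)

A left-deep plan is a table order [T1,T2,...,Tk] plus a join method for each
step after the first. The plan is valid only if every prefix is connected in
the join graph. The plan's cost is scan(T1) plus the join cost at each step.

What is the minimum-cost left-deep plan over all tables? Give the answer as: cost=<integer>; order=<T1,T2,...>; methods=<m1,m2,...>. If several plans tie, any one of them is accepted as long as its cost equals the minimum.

cost=5190; order=C,B,A,E,D; methods=nl_idx,nl_idx,nl_idx,hash

Selinger DP (subsets sized 1..n):
  {B}: scan cost=120, card=120
  {E}: scan cost=200, card=200
  {A}: scan cost=60, card=60
  {C}: scan cost=60, card=60
  {D}: scan cost=120, card=120
  {BE}: card=1200; try (B,hash)→2080, (E,nl_idx)→2280, (B,nl_idx)→2800, (E,merge)→2880, (B,merge)→2960, (E,hash)→3440 …(+2); best=2080 via (B,hash)
  {AB}: card=180; try (B,nl_idx)→660, (A,hash)→960, (A,nl_idx)→1020, (B,merge)→1440, (A,merge)→1500, (B,hash)→1800 …(+2); best=660 via (B,nl_idx)
  {BC}: card=60; try (B,nl_idx)→540, (C,hash)→960, (B,merge)→1440, (C,merge)→1500, (B,hash)→1800, (B,nl)→7260 …(+1); best=540 via (B,nl_idx)
  {BD}: card=1440; try (D,hash)→1920, (B,hash)→1920, (D,merge)→2040, (B,merge)→2040, (D,nl_idx)→2400, (B,nl_idx)→2400 …(+2); best=1920 via (D,hash)
  {ABE}: card=1800; try (E,nl_idx)→3900, (A,hash)→4000, (E,hash)→4040, (E,merge)→4080, (A,nl_idx)→11080, (A,merge)→16900 …(+2); best=3900 via (E,nl_idx)
  {BCE}: card=600; try (E,nl_idx)→1620, (E,merge)→2760, (E,hash)→3800, (C,hash)→4000, (E,nl)→12540, (C,merge)→16900 …(+1); best=1620 via (E,nl_idx)
  {BDE}: card=14400; try (D,hash)→4960, (E,hash)→6560, (D,merge)→17440, (E,merge)→21000, (D,nl_idx)→24880, (E,nl_idx)→27840 …(+2); best=4960 via (D,hash)
  {ABC}: card=90; try (A,nl_idx)→990, (A,hash)→1320, (A,merge)→1380, (C,hash)→1560, (C,merge)→2700, (A,nl)→4140 …(+1); best=990 via (A,nl_idx)
  {ABD}: card=2160; try (D,hash)→2520, (D,merge)→3240, (D,nl_idx)→4080, (A,hash)→4080, (A,nl_idx)→12720, (A,merge)→19620 …(+2); best=2520 via (D,hash)
  {BCD}: card=720; try (D,nl_idx)→1680, (D,merge)→1920, (D,hash)→2280, (C,hash)→4080, (D,nl)→7740, (C,merge)→19620 …(+1); best=1680 via (D,nl_idx)
  {ABCE}: card=900; try (E,nl_idx)→2610, (A,hash)→2940, (E,merge)→3510, (E,hash)→4280, (A,nl_idx)→6120, (C,hash)→6420 …(+5); best=2610 via (E,nl_idx)
  {ABDE}: card=21600; try (D,hash)→7380, (E,hash)→7880, (A,hash)→20080, (D,merge)→26460, (E,merge)→32400, (D,nl_idx)→38100 …(+6); best=7380 via (D,hash)
  {BCDE}: card=7200; try (D,hash)→3900, (E,hash)→5600, (D,merge)→9180, (E,merge)→11400, (D,nl_idx)→13020, (E,nl_idx)→14640 …(+5); best=3900 via (D,hash)
  {ABCD}: card=1080; try (D,merge)→2670, (D,nl_idx)→2700, (D,hash)→2760, (A,hash)→3120, (C,hash)→5400, (A,nl_idx)→7080 …(+5); best=2670 via (D,merge)
  {ABCDE}: card=10800; try (D,hash)→5190, (E,hash)→6950, (A,hash)→11820, (D,merge)→13470, (E,merge)→17430, (D,nl_idx)→19710 …(+9); best=5190 via (D,hash)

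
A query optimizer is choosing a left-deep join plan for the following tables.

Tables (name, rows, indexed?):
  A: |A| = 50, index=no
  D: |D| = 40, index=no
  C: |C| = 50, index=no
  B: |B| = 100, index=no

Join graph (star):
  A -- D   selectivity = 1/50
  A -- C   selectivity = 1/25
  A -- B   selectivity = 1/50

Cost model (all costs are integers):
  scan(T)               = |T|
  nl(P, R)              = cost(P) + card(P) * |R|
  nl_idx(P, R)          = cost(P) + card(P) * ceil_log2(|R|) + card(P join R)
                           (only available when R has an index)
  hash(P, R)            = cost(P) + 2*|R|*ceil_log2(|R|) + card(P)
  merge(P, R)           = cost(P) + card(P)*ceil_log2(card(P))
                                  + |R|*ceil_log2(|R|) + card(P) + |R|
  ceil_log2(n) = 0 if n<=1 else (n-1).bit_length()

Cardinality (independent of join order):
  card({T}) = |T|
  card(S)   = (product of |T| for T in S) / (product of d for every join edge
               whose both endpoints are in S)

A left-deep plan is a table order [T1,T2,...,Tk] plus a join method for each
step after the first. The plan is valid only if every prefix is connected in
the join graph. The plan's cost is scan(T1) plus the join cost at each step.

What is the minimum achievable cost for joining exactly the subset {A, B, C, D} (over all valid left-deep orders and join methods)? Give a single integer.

2060

Selinger DP over subsets of {A,B,C,D}:
  {A}: scan cost=50, card=50
  {D}: scan cost=40, card=40
  {C}: scan cost=50, card=50
  {B}: scan cost=100, card=100
  {AD}: card=40; try (D,hash)→580, (A,merge)→670, (D,merge)→680, (A,hash)→680, (A,nl)→2040, (D,nl)→2050; best=580 via (D,hash)
  {AC}: card=100; try (C,hash)→700, (A,hash)→700, (C,merge)→750, (A,merge)→750, (C,nl)→2550, (A,nl)→2550; best=700 via (C,hash)
  {AB}: card=100; try (A,hash)→800, (B,merge)→1200, (A,merge)→1250, (B,hash)→1500, (B,nl)→5050, (A,nl)→5100; best=800 via (A,hash)
  {ACD}: card=80; try (C,merge)→1210, (C,hash)→1220, (D,hash)→1280, (D,merge)→1780, (C,nl)→2580, (D,nl)→4700; best=1210 via (C,merge)
  {ABD}: card=80; try (D,hash)→1380, (B,merge)→1660, (D,merge)→1880, (B,hash)→2020, (B,nl)→4580, (D,nl)→4800; best=1380 via (D,hash)
  {ABC}: card=200; try (C,hash)→1500, (C,merge)→1950, (B,hash)→2200, (B,merge)→2300, (C,nl)→5800, (B,nl)→10700; best=1500 via (C,hash)
  {ABCD}: card=160; try (C,hash)→2060, (D,hash)→2180, (C,merge)→2370, (B,merge)→2650, (B,hash)→2690, (D,merge)→3580 …(+3); best=2060 via (C,hash)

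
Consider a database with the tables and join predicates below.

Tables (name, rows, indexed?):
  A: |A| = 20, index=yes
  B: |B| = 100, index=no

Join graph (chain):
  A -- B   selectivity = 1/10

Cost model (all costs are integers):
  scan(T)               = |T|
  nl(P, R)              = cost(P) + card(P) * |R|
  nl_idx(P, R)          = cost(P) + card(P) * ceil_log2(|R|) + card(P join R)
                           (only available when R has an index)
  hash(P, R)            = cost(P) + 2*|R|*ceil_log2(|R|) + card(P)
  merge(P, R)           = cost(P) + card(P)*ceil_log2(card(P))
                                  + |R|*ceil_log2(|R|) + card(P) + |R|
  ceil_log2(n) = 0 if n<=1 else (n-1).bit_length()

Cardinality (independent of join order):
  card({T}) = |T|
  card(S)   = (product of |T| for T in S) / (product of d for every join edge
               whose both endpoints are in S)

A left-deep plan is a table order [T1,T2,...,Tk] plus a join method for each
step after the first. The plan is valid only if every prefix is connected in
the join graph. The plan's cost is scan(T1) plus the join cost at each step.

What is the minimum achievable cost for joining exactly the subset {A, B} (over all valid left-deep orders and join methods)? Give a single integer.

400

Selinger DP over subsets of {A,B}:
  {A}: scan cost=20, card=20
  {B}: scan cost=100, card=100
  {AB}: card=200; try (A,hash)→400, (A,nl_idx)→800, (B,merge)→940, (A,merge)→1020, (B,hash)→1440, (B,nl)→2020 …(+1); best=400 via (A,hash)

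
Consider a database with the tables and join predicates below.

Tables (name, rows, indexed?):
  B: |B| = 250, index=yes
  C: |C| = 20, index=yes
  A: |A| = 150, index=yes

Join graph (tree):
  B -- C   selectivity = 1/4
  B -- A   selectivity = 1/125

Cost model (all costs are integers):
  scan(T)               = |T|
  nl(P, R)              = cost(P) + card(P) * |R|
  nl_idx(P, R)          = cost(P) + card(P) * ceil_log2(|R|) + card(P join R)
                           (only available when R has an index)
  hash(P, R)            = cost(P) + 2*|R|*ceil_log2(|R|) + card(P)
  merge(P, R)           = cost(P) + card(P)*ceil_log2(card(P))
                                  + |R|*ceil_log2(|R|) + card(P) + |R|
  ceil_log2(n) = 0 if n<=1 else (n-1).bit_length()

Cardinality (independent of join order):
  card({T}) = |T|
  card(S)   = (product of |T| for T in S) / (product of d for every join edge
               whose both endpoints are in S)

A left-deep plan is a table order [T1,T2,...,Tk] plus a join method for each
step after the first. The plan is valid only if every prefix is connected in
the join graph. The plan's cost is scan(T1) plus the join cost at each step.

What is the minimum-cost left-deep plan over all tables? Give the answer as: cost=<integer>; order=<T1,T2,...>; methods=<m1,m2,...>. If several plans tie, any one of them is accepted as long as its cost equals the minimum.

cost=2150; order=A,B,C; methods=nl_idx,hash

Selinger DP (subsets sized 1..n):
  {B}: scan cost=250, card=250
  {C}: scan cost=20, card=20
  {A}: scan cost=150, card=150
  {BC}: card=1250; try (C,hash)→700, (B,nl_idx)→1430, (B,merge)→2390, (C,merge)→2620, (C,nl_idx)→2750, (B,hash)→4040 …(+2); best=700 via (C,hash)
  {AB}: card=300; try (B,nl_idx)→1650, (A,nl_idx)→2550, (A,hash)→2900, (B,merge)→3750, (A,merge)→3850, (B,hash)→4300 …(+2); best=1650 via (B,nl_idx)
  {ABC}: card=1500; try (C,hash)→2150, (A,hash)→4350, (C,nl_idx)→4650, (C,merge)→4770, (C,nl)→7650, (A,nl_idx)→12200 …(+2); best=2150 via (C,hash)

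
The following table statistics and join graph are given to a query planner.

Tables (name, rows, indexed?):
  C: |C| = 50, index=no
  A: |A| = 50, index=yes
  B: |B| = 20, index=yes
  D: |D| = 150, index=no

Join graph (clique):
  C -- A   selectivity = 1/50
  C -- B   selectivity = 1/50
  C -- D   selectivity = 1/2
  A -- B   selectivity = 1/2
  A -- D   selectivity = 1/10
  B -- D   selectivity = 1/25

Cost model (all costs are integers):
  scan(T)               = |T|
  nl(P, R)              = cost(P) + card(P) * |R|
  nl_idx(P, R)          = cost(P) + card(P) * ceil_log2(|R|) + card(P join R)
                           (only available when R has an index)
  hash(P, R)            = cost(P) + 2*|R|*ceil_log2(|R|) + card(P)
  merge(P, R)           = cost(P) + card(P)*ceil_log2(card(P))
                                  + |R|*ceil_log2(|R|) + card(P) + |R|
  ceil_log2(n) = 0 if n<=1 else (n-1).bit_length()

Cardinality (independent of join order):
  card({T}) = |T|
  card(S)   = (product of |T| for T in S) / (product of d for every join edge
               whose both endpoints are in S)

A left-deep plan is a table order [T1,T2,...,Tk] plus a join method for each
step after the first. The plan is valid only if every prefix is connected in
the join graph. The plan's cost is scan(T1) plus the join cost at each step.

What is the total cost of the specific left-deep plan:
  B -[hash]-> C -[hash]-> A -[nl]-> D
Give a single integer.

step 1: scan B: cost=20, card=20
step 2: join C via hash
    card(P join C) = 20*50/(50) = 20
    cost = 20 + 2*50*6 + 20 = 640
step 3: join A via hash
    card(P join A) = 20*50/(50*2) = 10
    cost = 640 + 2*50*6 + 20 = 1260
step 4: join D via nl
    card(P join D) = 10*150/(2*10*25) = 3
    cost = 1260 + 10*150 = 2760

2760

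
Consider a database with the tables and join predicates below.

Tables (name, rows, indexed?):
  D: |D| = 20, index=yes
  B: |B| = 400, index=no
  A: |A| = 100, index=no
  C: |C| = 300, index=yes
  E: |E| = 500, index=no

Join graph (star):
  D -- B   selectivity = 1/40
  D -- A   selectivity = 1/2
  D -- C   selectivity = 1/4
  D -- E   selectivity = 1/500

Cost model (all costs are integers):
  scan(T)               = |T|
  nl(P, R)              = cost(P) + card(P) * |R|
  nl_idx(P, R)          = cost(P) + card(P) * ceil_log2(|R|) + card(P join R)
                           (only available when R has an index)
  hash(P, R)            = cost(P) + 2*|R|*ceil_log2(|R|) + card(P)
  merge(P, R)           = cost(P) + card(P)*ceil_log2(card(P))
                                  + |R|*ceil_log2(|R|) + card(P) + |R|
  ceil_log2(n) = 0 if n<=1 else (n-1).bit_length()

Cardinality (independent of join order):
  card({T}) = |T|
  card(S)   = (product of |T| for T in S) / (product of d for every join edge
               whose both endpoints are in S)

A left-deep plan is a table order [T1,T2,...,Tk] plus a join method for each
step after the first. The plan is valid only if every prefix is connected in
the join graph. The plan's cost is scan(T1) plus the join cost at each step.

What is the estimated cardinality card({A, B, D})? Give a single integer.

10000

Tables in S: A(100), B(400), D(20)
Edges inside S: D-B(d=40), D-A(d=2)
numerator = 100 * 400 * 20 = 800000
denominator = 40 * 2 = 80
card(S) = 800000 / 80 = 10000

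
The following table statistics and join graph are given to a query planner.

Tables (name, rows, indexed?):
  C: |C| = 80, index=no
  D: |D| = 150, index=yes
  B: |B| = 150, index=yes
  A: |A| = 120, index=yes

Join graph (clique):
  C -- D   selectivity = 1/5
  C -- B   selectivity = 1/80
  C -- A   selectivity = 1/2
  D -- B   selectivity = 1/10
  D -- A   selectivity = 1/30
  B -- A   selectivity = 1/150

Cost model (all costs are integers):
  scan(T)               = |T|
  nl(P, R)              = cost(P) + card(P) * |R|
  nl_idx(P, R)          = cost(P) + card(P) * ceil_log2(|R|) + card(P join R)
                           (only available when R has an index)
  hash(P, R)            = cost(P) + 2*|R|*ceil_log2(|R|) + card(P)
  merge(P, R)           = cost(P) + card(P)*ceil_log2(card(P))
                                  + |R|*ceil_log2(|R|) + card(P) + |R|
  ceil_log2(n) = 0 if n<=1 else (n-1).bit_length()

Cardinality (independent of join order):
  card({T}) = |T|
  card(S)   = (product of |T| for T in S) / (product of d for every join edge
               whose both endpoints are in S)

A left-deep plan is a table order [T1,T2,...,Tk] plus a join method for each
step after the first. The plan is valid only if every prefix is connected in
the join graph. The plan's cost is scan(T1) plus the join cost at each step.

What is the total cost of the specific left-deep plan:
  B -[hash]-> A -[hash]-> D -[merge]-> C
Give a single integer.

step 1: scan B: cost=150, card=150
step 2: join A via hash
    card(P join A) = 150*120/(150) = 120
    cost = 150 + 2*120*7 + 150 = 1980
step 3: join D via hash
    card(P join D) = 120*150/(10*30) = 60
    cost = 1980 + 2*150*8 + 120 = 4500
step 4: join C via merge
    card(P join C) = 60*80/(5*80*2) = 6
    cost = 4500 + 60*6 + 80*7 + 60 + 80 = 5560

5560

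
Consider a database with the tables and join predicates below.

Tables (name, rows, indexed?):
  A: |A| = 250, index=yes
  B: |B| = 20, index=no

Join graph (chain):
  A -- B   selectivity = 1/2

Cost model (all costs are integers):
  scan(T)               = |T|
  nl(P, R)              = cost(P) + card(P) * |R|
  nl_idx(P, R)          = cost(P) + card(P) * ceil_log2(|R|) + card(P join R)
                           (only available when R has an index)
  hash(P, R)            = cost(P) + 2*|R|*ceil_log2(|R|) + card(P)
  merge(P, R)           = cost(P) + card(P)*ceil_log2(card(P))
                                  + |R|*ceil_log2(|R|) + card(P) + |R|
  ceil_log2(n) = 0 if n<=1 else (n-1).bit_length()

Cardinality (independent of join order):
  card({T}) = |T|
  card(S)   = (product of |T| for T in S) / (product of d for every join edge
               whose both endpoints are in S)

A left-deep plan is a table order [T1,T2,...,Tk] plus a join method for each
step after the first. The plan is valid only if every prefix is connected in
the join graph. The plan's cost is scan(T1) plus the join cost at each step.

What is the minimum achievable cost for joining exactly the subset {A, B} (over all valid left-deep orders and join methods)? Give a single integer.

Selinger DP over subsets of {A,B}:
  {A}: scan cost=250, card=250
  {B}: scan cost=20, card=20
  {AB}: card=2500; try (B,hash)→700, (A,merge)→2390, (B,merge)→2620, (A,nl_idx)→2680, (A,hash)→4040, (A,nl)→5020 …(+1); best=700 via (B,hash)

700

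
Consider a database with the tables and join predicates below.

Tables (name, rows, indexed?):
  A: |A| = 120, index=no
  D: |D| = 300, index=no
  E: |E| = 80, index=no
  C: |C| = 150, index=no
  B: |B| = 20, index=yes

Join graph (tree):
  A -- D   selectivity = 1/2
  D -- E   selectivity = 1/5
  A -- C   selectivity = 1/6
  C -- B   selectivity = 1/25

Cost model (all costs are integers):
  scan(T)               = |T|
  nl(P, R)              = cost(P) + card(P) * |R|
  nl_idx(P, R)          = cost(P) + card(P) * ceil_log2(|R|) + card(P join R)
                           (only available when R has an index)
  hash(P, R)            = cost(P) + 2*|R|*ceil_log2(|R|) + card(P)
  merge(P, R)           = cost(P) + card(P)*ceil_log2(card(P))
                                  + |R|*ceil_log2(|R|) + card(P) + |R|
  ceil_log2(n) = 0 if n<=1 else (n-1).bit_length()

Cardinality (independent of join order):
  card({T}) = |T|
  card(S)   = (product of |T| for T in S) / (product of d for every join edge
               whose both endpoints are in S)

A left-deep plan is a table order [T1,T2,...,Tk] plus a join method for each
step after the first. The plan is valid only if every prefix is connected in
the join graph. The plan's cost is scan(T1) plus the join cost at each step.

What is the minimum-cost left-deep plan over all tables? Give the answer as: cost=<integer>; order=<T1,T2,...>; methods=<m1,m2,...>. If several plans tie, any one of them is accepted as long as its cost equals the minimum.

cost=371220; order=C,B,A,D,E; methods=hash,hash,hash,hash

Selinger DP (subsets sized 1..n):
  {A}: scan cost=120, card=120
  {D}: scan cost=300, card=300
  {E}: scan cost=80, card=80
  {C}: scan cost=150, card=150
  {B}: scan cost=20, card=20
  {AD}: card=18000; try (A,hash)→2280, (D,merge)→4080, (A,merge)→4260, (D,hash)→5640, (D,nl)→36120, (A,nl)→36300; best=2280 via (A,hash)
  {AC}: card=3000; try (A,hash)→1980, (C,merge)→2430, (A,merge)→2460, (C,hash)→2640, (C,nl)→18120, (A,nl)→18150; best=1980 via (A,hash)
  {DE}: card=4800; try (E,hash)→1720, (D,merge)→3720, (E,merge)→3940, (D,hash)→5560, (D,nl)→24080, (E,nl)→24300; best=1720 via (E,hash)
  {BC}: card=120; try (B,hash)→500, (B,nl_idx)→1020, (C,merge)→1490, (B,merge)→1620, (C,hash)→2440, (C,nl)→3020 …(+1); best=500 via (B,hash)
  {ADE}: card=288000; try (A,hash)→8200, (E,hash)→21400, (A,merge)→69880, (E,merge)→290920, (A,nl)→577720, (E,nl)→1442280; best=8200 via (A,hash)
  {ACD}: card=450000; try (D,hash)→10380, (C,hash)→22680, (D,merge)→43980, (C,merge)→291630, (D,nl)→901980, (C,nl)→2702280; best=10380 via (D,hash)
  {ABC}: card=2400; try (A,hash)→2300, (A,merge)→2420, (B,hash)→5180, (A,nl)→14900, (B,nl_idx)→19380, (B,merge)→41100 …(+1); best=2300 via (A,hash)
  {ACDE}: card=7200000; try (C,hash)→298600, (E,hash)→461500, (C,merge)→5769550, (E,merge)→9011020, (E,nl)→36010380, (C,nl)→43208200; best=298600 via (C,hash)
  {ABCD}: card=360000; try (D,hash)→10100, (D,merge)→36500, (B,hash)→460580, (D,nl)→722300, (B,nl_idx)→2620380, (B,nl)→9010380 …(+1); best=10100 via (D,hash)
  {ABCDE}: card=5760000; try (E,hash)→371220, (E,merge)→7210740, (B,hash)→7498800, (E,nl)→28810100, (B,nl_idx)→42058600, (B,nl)→144298600 …(+1); best=371220 via (E,hash)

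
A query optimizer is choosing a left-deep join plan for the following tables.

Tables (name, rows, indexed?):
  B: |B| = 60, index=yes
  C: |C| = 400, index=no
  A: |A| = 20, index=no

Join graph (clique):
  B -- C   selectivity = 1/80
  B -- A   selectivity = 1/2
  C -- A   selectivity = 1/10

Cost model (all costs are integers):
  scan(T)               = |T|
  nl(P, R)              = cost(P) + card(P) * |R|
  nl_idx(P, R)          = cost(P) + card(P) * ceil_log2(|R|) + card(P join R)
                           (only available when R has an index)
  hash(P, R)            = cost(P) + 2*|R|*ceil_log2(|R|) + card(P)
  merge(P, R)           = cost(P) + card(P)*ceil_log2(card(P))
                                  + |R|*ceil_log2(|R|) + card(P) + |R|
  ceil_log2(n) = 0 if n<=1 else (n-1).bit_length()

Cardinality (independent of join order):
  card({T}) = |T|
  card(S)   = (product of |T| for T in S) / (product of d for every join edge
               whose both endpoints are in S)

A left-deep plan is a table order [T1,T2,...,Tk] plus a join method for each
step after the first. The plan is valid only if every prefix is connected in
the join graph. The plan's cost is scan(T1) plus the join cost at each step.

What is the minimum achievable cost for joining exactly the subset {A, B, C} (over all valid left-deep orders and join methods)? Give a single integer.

2020

Selinger DP over subsets of {A,B,C}:
  {B}: scan cost=60, card=60
  {C}: scan cost=400, card=400
  {A}: scan cost=20, card=20
  {BC}: card=300; try (B,hash)→1520, (B,nl_idx)→3100, (C,merge)→4480, (B,merge)→4820, (C,hash)→7320, (C,nl)→24060 …(+1); best=1520 via (B,hash)
  {AB}: card=600; try (A,hash)→320, (B,merge)→560, (A,merge)→600, (B,nl_idx)→740, (B,hash)→760, (B,nl)→1220 …(+1); best=320 via (A,hash)
  {AC}: card=800; try (A,hash)→1000, (C,merge)→4140, (A,merge)→4520, (C,hash)→7240, (C,nl)→8020, (A,nl)→8400; best=1000 via (A,hash)
  {ABC}: card=300; try (A,hash)→2020, (B,hash)→2520, (A,merge)→4640, (B,nl_idx)→6100, (A,nl)→7520, (C,hash)→8120 …(+4); best=2020 via (A,hash)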